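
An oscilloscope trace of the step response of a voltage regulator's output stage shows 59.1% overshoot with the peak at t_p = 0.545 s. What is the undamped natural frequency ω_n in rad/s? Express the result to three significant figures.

ω_n ≈ 5.84 rad/s

From the overshoot, ζ = −ln(OS)/√(π²+ln²(OS)) = 0.165.
From t_p = π/ω_d, ω_d = π/0.545 = 5.76 rad/s, so ω_n = ω_d/√(1−ζ²) = 5.84 rad/s.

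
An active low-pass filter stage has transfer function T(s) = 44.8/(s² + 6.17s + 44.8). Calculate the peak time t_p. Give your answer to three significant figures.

Comparing the denominator to s² + 2ζω_n s + ω_n²: ω_n = √44.8 = 6.69 rad/s, and 2ζω_n = 6.17 so ζ = 6.17/(2·6.69) = 0.461.
The damped frequency ω_d = ω_n√(1−ζ²) = 5.94 rad/s. Then t_p = π/ω_d = 0.529 s.

t_p ≈ 0.529 s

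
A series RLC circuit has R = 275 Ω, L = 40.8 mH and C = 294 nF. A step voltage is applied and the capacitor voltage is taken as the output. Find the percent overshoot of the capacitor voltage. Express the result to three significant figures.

For a series RLC circuit (capacitor voltage as output), ω_n = 1/√(LC) = 1/√(40.8 mH · 294 nF) = 9130 rad/s.
ζ = (R/2)·√(C/L) = (275/2)·√(294 nF/40.8 mH) = 0.369.
%OS = 100 e^{−πζ/√(1−ζ²)} with ζ = 0.369 gives 28.7%.

%OS ≈ 28.7%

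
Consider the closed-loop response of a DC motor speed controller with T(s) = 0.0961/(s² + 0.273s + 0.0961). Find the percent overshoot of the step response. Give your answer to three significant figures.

Matching coefficients with s² + 2ζω_n s + ω_n² gives ω_n² = 0.0961 ⇒ ω_n = 0.310 rad/s, and ζ = 0.273/(2ω_n) = 0.440.
Overshoot: exp(−π·0.440/√(1−0.440²)) = 0.214, i.e. 21.4%.

%OS ≈ 21.4%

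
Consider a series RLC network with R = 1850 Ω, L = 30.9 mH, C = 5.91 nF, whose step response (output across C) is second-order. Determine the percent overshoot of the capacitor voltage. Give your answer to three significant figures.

%OS ≈ 24.9%

For a series RLC circuit (capacitor voltage as output), ω_n = 1/√(LC) = 1/√(30.9 mH · 5.91 nF) = 74000 rad/s.
ζ = (R/2)·√(C/L) = (1850/2)·√(5.91 nF/30.9 mH) = 0.405.
%OS = 100 e^{−πζ/√(1−ζ²)} with ζ = 0.405 gives 24.9%.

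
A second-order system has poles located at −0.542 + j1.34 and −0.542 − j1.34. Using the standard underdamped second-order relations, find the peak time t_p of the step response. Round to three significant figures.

t_p ≈ 2.34 s

t_p = π/ω_d with ω_d = 1.34 (the imaginary part), so t_p = 2.34 s.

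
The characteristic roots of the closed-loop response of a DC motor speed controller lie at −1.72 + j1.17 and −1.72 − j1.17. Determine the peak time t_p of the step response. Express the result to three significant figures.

t_p = π/ω_d with ω_d = 1.17 (the imaginary part), so t_p = 2.69 s.

t_p ≈ 2.69 s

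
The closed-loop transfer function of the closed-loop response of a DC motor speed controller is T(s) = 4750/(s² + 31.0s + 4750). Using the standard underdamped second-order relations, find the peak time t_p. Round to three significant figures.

t_p ≈ 0.0468 s

Comparing the denominator to s² + 2ζω_n s + ω_n²: ω_n = √4750 = 68.9 rad/s, and 2ζω_n = 31.0 so ζ = 31.0/(2·68.9) = 0.225.
ω_d = 68.9·√(1 − 0.225²) = 67.2 rad/s. Then t_p = π/ω_d = 0.0468 s.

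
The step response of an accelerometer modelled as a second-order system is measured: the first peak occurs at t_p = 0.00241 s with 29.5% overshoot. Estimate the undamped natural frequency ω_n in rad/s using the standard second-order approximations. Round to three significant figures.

The overshoot fixes ζ = −ln(OS)/√(π²+ln²(OS)) = 0.362.
t_p = π/ω_d ⇒ ω_d = 1300 rad/s; then ω_n = ω_d/√(1−ζ²) = 1400 rad/s.

ω_n ≈ 1400 rad/s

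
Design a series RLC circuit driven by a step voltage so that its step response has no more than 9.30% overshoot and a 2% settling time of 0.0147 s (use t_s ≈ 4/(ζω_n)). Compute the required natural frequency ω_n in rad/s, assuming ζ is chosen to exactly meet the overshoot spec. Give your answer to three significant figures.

From %OS = 100·exp(−πζ/√(1−ζ²)), invert to get ζ = −ln(OS)/√(π² + ln²(OS)) with OS = 0.0930.
−ln 0.0930 = 2.375, so ζ = 2.375/√(π² + 5.641) = 0.603.
From t_s ≈ 4/(ζω_n): ω_n = 4/(ζ·t_s) = 4/(0.603·0.0147) = 451 rad/s.

ω_n ≈ 451 rad/s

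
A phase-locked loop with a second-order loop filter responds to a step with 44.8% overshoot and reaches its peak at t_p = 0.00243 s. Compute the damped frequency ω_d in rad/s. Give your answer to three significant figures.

ω_d ≈ 1290 rad/s

t_p = π/ω_d, so ω_d = π/0.00243 = 1290 rad/s.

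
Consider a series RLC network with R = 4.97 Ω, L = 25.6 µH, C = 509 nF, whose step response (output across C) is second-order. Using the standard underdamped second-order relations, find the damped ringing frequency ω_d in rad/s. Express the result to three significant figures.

ω_d ≈ 259000 rad/s

For a series RLC circuit (capacitor voltage as output), ω_n = 1/√(LC) = 1/√(25.6 µH · 509 nF) = 277000 rad/s.
ζ = (R/2)·√(C/L) = (4.97/2)·√(509 nF/25.6 µH) = 0.350.
The damped frequency ω_d = ω_n√(1−ζ²) = 259000 rad/s.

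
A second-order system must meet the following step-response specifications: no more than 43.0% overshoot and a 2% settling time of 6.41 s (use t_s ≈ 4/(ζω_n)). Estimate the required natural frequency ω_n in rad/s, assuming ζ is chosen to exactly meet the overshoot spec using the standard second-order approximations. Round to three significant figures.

ζ = −ln(OS)/√(π² + (ln OS)²). With OS = 0.430, ln OS = −0.8440 and ζ = 0.8440/3.253 = 0.259.
From t_s ≈ 4/(ζω_n): ω_n = 4/(ζ·t_s) = 4/(0.259·6.41) = 2.41 rad/s.

ω_n ≈ 2.41 rad/s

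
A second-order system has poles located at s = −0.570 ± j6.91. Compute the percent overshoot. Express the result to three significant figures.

%OS ≈ 77.2%

With σ = 0.570, ω_d = 6.91: ω_n = √(σ²+ω_d²) = 6.93 rad/s, ζ = σ/ω_n = 0.0822.
Overshoot: exp(−π·0.0822/√(1−0.0822²)) = 0.772, i.e. 77.2%.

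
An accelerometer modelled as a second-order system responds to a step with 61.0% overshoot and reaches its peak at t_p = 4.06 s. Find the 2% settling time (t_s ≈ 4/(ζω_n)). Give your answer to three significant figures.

From the overshoot, ζ = −ln(OS)/√(π²+ln²(OS)) = 0.155.
From t_p = π/ω_d, ω_d = π/4.06 = 0.774 rad/s, so ω_n = ω_d/√(1−ζ²) = 0.783 rad/s.
t_s ≈ 4/(ζω_n) = 4/(0.155·0.783) = 32.9 s.

t_s ≈ 32.9 s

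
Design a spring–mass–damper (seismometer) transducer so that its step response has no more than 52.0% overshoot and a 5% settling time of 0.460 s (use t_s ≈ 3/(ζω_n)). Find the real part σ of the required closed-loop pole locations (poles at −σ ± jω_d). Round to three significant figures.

The settling-time spec alone fixes σ = ζω_n = 3/t_s = 3/0.460 = 6.52.
(Overshoot then fixes ζ = 0.204 and hence ω_d = σ·√(1−ζ²)/ζ = 31.3 rad/s.)

σ ≈ 6.52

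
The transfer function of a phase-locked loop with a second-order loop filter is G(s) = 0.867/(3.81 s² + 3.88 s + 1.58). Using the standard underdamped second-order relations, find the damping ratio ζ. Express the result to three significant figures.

ζ ≈ 0.791

Dividing through by 3.81: denominator becomes s² + 1.018 s + 0.4147.
So ω_n = √0.4147 = 0.644 rad/s and ζ = 1.018/(2·0.644) = 0.791.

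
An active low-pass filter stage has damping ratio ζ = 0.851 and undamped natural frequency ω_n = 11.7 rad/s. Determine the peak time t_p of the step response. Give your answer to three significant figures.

The damped frequency is ω_d = ω_n√(1−ζ²) = 11.7·√(1−0.724) = 6.14 rad/s.
Peak time t_p = π/ω_d = π/6.14 = 0.511 s.

t_p ≈ 0.511 s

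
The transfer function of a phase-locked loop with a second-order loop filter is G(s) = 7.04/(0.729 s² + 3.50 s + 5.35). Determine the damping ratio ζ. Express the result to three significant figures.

Dividing through by 0.729: denominator becomes s² + 4.801 s + 7.339.
So ω_n = √7.339 = 2.71 rad/s and ζ = 4.801/(2·2.71) = 0.886.

ζ ≈ 0.886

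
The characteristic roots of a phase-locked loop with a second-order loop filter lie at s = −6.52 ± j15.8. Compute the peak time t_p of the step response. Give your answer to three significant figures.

t_p = π/ω_d with ω_d = 15.8 (the imaginary part), so t_p = 0.199 s.

t_p ≈ 0.199 s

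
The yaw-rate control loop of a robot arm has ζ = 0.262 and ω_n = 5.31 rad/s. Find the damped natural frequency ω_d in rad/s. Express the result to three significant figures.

ω_d ≈ 5.12 rad/s

ω_d = ω_n√(1−ζ²) = 5.31·√0.931 = 5.12 rad/s.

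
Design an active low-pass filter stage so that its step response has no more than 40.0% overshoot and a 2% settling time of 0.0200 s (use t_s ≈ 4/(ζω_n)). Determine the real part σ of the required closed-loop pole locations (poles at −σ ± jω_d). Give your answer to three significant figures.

σ ≈ 200

The settling-time spec alone fixes σ = ζω_n = 4/t_s = 4/0.0200 = 200.
(Overshoot then fixes ζ = 0.280 and hence ω_d = σ·√(1−ζ²)/ζ = 686 rad/s.)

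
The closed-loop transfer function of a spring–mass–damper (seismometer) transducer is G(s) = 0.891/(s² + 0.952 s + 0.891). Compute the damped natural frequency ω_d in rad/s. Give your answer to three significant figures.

ω_n = √0.891 = 0.944 rad/s; ζ = 0.952/(2·0.944) = 0.504.
The damped frequency ω_d = ω_n√(1−ζ²) = 0.815 rad/s.

ω_d ≈ 0.815 rad/s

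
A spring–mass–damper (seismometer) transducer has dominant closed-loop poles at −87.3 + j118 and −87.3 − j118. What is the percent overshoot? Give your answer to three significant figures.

%OS ≈ 9.79%

|pole| = ω_n = √(87.3² + 118²) = 147 rad/s; ζ = cos θ = σ/ω_n = 0.595.
%OS = 100 e^{−πζ/√(1−ζ²)} with ζ = 0.595 gives 9.79%.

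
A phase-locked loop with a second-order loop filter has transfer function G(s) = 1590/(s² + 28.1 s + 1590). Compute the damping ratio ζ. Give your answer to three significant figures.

ω_n = √1590 = 39.9 rad/s; ζ = 28.1/(2·39.9) = 0.352.

ζ ≈ 0.352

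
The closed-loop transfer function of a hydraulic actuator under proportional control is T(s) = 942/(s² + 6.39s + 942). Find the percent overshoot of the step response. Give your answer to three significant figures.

%OS ≈ 72.0%

Matching coefficients with s² + 2ζω_n s + ω_n² gives ω_n² = 942 ⇒ ω_n = 30.7 rad/s, and ζ = 6.39/(2ω_n) = 0.104.
Overshoot: exp(−π·0.104/√(1−0.104²)) = 0.720, i.e. 72.0%.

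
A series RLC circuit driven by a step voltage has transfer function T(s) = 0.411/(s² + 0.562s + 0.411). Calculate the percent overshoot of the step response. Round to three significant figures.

%OS ≈ 21.6%

Matching coefficients with s² + 2ζω_n s + ω_n² gives ω_n² = 0.411 ⇒ ω_n = 0.641 rad/s, and ζ = 0.562/(2ω_n) = 0.438.
Overshoot: exp(−π·0.438/√(1−0.438²)) = 0.216, i.e. 21.6%.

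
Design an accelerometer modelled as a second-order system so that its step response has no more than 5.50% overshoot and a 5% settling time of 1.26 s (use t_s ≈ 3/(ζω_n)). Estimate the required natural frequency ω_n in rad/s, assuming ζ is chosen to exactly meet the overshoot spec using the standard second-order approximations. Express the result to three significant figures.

ω_n ≈ 3.51 rad/s

ζ = −ln(OS)/√(π² + (ln OS)²). With OS = 0.0550, ln OS = −2.900 and ζ = 2.900/4.276 = 0.678.
From t_s ≈ 3/(ζω_n): ω_n = 3/(ζ·t_s) = 3/(0.678·1.26) = 3.51 rad/s.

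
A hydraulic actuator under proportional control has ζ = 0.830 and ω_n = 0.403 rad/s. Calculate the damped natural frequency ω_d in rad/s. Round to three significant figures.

ω_d = ω_n√(1−ζ²) = 0.403·√0.311 = 0.225 rad/s.

ω_d ≈ 0.225 rad/s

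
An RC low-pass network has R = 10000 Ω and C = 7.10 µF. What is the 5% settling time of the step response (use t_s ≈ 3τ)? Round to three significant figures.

τ = RC = 10000 × 7.10 µF = 0.0710 s.
t_s ≈ 3τ = 0.213 s.

t_s ≈ 0.213 s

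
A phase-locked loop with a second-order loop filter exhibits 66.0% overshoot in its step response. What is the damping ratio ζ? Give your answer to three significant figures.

ζ ≈ 0.131

ζ = −ln(OS)/√(π² + (ln OS)²). With OS = 0.660, ln OS = −0.4155 and ζ = 0.4155/3.169 = 0.131.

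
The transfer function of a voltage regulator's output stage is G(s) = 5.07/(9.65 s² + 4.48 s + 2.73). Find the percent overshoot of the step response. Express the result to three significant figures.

%OS ≈ 21.8%

Dividing through by 9.65: denominator becomes s² + 0.4642 s + 0.2829.
So ω_n = √0.2829 = 0.532 rad/s and ζ = 0.4642/(2·0.532) = 0.436.
%OS = 100·exp(−πζ/√(1−ζ²)) = 21.8%.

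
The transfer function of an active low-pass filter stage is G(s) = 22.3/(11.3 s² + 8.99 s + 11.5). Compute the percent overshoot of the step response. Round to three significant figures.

Dividing through by 11.3: denominator becomes s² + 0.7956 s + 1.018.
So ω_n = √1.018 = 1.01 rad/s and ζ = 0.7956/(2·1.01) = 0.394.
Overshoot: exp(−π·0.394/√(1−0.394²)) = 0.260, i.e. 26.0%.

%OS ≈ 26.0%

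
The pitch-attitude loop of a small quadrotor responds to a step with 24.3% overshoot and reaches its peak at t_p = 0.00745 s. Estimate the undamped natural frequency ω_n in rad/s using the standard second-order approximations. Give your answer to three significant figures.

ω_n ≈ 462 rad/s

From the overshoot, ζ = −ln(OS)/√(π²+ln²(OS)) = 0.411.
t_p = π/ω_d ⇒ ω_d = 422 rad/s; then ω_n = ω_d/√(1−ζ²) = 462 rad/s.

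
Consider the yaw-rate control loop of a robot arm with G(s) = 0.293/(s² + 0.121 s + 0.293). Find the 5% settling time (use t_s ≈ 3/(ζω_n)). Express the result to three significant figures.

ω_n = √0.293 = 0.541 rad/s; ζ = 0.121/(2·0.541) = 0.112.
t_s ≈ 3/(ζω_n) = 3/(0.112·0.541) = 49.6 s.

t_s ≈ 49.6 s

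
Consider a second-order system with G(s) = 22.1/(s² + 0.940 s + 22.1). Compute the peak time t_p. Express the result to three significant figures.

ω_n = √22.1 = 4.70 rad/s; ζ = 0.940/(2·4.70) = 0.100.
ω_d = 4.70·√(1 − 0.100²) = 4.68 rad/s. Then t_p = π/ω_d = 0.672 s.

t_p ≈ 0.672 s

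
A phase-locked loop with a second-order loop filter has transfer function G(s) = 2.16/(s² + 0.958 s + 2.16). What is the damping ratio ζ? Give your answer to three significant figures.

ζ ≈ 0.326

Comparing the denominator to s² + 2ζω_n s + ω_n²: ω_n = √2.16 = 1.47 rad/s, and 2ζω_n = 0.958 so ζ = 0.958/(2·1.47) = 0.326.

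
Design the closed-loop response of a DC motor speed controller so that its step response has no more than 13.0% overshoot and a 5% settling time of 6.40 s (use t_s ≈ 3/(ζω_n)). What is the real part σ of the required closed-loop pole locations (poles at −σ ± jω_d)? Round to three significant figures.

The settling-time spec alone fixes σ = ζω_n = 3/t_s = 3/6.40 = 0.469.
(Overshoot then fixes ζ = 0.545 and hence ω_d = σ·√(1−ζ²)/ζ = 0.722 rad/s.)

σ ≈ 0.469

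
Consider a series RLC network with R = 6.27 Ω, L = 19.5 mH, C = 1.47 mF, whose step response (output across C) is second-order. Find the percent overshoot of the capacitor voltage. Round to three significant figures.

For a series RLC circuit (capacitor voltage as output), ω_n = 1/√(LC) = 1/√(19.5 mH · 1.47 mF) = 187 rad/s.
ζ = (R/2)·√(C/L) = (6.27/2)·√(1.47 mF/19.5 mH) = 0.861.
Overshoot: exp(−π·0.861/√(1−0.861²)) = 0.00493, i.e. 0.493%.

%OS ≈ 0.493%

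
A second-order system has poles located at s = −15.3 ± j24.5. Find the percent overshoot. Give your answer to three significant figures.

%OS ≈ 14.1%

The poles are at −σ ± jω_d with σ = 15.3 and ω_d = 24.5, so ω_n = √(σ²+ω_d²) = 28.9 rad/s and ζ = σ/ω_n = 0.530.
%OS = 100·exp(−πζ/√(1−ζ²)) = 14.1%.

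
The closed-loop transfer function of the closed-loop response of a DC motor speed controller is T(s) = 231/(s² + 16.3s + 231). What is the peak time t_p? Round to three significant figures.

t_p ≈ 0.245 s

ω_n = √231 = 15.2 rad/s; ζ = 16.3/(2·15.2) = 0.536.
ω_d = 15.2·√(1 − 0.536²) = 12.8 rad/s. Then t_p = π/ω_d = 0.245 s.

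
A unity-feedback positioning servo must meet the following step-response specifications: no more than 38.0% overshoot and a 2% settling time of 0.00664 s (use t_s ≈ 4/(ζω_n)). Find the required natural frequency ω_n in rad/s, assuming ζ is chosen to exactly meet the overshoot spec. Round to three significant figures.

From %OS = 100·exp(−πζ/√(1−ζ²)), invert to get ζ = −ln(OS)/√(π² + ln²(OS)) with OS = 0.380.
−ln 0.380 = 0.9676, so ζ = 0.9676/√(π² + 0.9362) = 0.294.
From t_s ≈ 4/(ζω_n): ω_n = 4/(ζ·t_s) = 4/(0.294·0.00664) = 2050 rad/s.

ω_n ≈ 2050 rad/s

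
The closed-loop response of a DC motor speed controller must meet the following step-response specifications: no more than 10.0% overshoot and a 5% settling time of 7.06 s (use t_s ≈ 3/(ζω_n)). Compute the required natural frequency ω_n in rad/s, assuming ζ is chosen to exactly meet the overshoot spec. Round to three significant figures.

Inverting the overshoot relation: ζ = |ln 0.100|/√(π² + ln²0.100) = 0.591.
From t_s ≈ 3/(ζω_n): ω_n = 3/(ζ·t_s) = 3/(0.591·7.06) = 0.719 rad/s.

ω_n ≈ 0.719 rad/s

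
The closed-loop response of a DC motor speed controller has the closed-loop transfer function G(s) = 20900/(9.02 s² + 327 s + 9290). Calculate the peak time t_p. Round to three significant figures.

t_p ≈ 0.119 s

Dividing through by 9.02: denominator becomes s² + 36.25 s + 1030.
So ω_n = √1030 = 32.1 rad/s and ζ = 36.25/(2·32.1) = 0.565.
The damped frequency ω_d = ω_n√(1−ζ²) = 26.5 rad/s. t_p = π/ω_d = 0.119 s.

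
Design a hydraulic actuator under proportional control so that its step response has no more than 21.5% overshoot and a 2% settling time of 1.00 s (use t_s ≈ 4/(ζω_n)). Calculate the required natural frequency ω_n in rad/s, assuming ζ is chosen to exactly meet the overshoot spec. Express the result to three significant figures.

ω_n ≈ 9.10 rad/s

ζ = −ln(OS)/√(π² + (ln OS)²). With OS = 0.215, ln OS = −1.537 and ζ = 1.537/3.497 = 0.439.
Then ω_n = 4/(ζ t_s) = 4/(0.439 × 1.00) = 9.10 rad/s.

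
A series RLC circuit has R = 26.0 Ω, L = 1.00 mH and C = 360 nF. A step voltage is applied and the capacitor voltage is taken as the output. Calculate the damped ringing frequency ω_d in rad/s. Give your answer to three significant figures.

ω_d ≈ 51100 rad/s

For a series RLC circuit (capacitor voltage as output), ω_n = 1/√(LC) = 1/√(1.00 mH · 360 nF) = 52700 rad/s.
ζ = (R/2)·√(C/L) = (26.0/2)·√(360 nF/1.00 mH) = 0.247.
ω_d = ω_n√(1−ζ²) = 51100 rad/s.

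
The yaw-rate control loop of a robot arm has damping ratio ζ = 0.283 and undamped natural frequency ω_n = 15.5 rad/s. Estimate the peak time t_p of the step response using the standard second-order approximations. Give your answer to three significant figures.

t_p ≈ 0.211 s

The damped frequency is ω_d = ω_n√(1−ζ²) = 15.5·√(1−0.0801) = 14.9 rad/s.
Peak time t_p = π/ω_d = π/14.9 = 0.211 s.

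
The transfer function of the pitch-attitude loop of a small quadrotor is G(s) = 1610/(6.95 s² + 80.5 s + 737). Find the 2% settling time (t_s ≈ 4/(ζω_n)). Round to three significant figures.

t_s ≈ 0.691 s

Dividing through by 6.95: denominator becomes s² + 11.58 s + 106.0.
So ω_n = √106.0 = 10.3 rad/s and ζ = 11.58/(2·10.3) = 0.562.
t_s ≈ 4/(ζω_n) = 0.691 s.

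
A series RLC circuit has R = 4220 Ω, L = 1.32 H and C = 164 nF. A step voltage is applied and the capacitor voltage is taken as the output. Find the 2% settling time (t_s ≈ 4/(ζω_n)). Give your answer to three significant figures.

t_s ≈ 0.00250 s

For a series RLC circuit (capacitor voltage as output), ω_n = 1/√(LC) = 1/√(1.32 H · 164 nF) = 2150 rad/s.
ζ = (R/2)·√(C/L) = (4220/2)·√(164 nF/1.32 H) = 0.744.
t_s ≈ 4/(ζω_n) = 0.00250 s.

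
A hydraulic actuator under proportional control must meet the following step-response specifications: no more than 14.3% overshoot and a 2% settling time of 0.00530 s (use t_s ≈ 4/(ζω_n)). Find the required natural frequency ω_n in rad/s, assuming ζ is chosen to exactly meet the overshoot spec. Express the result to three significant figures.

ζ = −ln(OS)/√(π² + (ln OS)²). With OS = 0.143, ln OS = −1.945 and ζ = 1.945/3.695 = 0.526.
From t_s ≈ 4/(ζω_n): ω_n = 4/(ζ·t_s) = 4/(0.526·0.00530) = 1430 rad/s.

ω_n ≈ 1430 rad/s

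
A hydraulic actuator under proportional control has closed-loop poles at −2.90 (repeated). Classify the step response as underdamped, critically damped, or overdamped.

critically damped

Since there is a repeated negative-real pole, the response is critically damped.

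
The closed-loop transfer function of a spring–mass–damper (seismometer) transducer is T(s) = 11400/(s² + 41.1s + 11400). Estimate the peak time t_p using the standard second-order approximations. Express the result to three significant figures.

t_p ≈ 0.0300 s

ω_n = √11400 = 107 rad/s; ζ = 41.1/(2·107) = 0.192.
The damped frequency ω_d = ω_n√(1−ζ²) = 105 rad/s. Then t_p = π/ω_d = 0.0300 s.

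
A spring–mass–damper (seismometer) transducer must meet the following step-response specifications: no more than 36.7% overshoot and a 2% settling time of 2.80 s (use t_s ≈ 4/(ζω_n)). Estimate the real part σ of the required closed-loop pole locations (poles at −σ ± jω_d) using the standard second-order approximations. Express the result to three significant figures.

σ ≈ 1.43

The settling-time spec alone fixes σ = ζω_n = 4/t_s = 4/2.80 = 1.43.
(Overshoot then fixes ζ = 0.304 and hence ω_d = σ·√(1−ζ²)/ζ = 4.48 rad/s.)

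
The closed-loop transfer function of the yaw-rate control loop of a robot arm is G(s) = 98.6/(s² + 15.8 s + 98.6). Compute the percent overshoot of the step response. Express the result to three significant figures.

%OS ≈ 1.62%

Comparing the denominator to s² + 2ζω_n s + ω_n²: ω_n = √98.6 = 9.93 rad/s, and 2ζω_n = 15.8 so ζ = 15.8/(2·9.93) = 0.796.
%OS = 100·exp(−πζ/√(1−ζ²)) = 1.62%.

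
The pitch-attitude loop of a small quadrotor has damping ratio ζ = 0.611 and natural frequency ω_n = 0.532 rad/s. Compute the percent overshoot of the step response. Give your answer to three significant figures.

%OS ≈ 8.85%

For an underdamped second-order system, %OS = 100·exp(−πζ/√(1−ζ²)).
πζ/√(1−ζ²) = π·0.611/√(1−0.373) = 2.425, so %OS = 100·e^(−2.425) = 8.85%.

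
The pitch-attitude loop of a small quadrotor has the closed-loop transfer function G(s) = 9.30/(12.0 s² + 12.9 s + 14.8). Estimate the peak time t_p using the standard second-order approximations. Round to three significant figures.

t_p ≈ 3.23 s

Dividing through by 12.0: denominator becomes s² + 1.075 s + 1.233.
So ω_n = √1.233 = 1.11 rad/s and ζ = 1.075/(2·1.11) = 0.484.
ω_d = ω_n√(1−ζ²) = 0.972 rad/s. t_p = π/ω_d = 3.23 s.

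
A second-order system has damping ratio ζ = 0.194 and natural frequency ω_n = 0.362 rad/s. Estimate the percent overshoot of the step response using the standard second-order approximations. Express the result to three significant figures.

%OS ≈ 53.7%

For an underdamped second-order system, %OS = 100·exp(−πζ/√(1−ζ²)).
πζ/√(1−ζ²) = π·0.194/√(1−0.0376) = 0.6213, so %OS = 100·e^(−0.6213) = 53.7%.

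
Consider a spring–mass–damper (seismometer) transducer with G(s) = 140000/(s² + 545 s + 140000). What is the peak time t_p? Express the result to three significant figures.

Matching coefficients with s² + 2ζω_n s + ω_n² gives ω_n² = 140000 ⇒ ω_n = 374 rad/s, and ζ = 545/(2ω_n) = 0.728.
The damped frequency ω_d = ω_n√(1−ζ²) = 256 rad/s. Then t_p = π/ω_d = 0.0123 s.

t_p ≈ 0.0123 s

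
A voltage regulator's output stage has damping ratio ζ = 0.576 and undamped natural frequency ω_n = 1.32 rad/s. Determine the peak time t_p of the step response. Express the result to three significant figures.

t_p ≈ 2.91 s

The damped frequency is ω_d = ω_n√(1−ζ²) = 1.32·√(1−0.332) = 1.08 rad/s.
Peak time t_p = π/ω_d = π/1.08 = 2.91 s.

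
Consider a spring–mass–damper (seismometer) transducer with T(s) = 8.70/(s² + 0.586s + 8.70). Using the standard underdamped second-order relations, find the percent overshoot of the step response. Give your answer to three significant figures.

%OS ≈ 73.1%

Matching coefficients with s² + 2ζω_n s + ω_n² gives ω_n² = 8.70 ⇒ ω_n = 2.95 rad/s, and ζ = 0.586/(2ω_n) = 0.0993.
%OS = 100·exp(−πζ/√(1−ζ²)) = 73.1%.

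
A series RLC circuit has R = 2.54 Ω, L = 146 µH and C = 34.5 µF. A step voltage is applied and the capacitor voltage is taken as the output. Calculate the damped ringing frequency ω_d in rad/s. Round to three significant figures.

ω_d ≈ 11100 rad/s

For a series RLC circuit (capacitor voltage as output), ω_n = 1/√(LC) = 1/√(146 µH · 34.5 µF) = 14100 rad/s.
ζ = (R/2)·√(C/L) = (2.54/2)·√(34.5 µF/146 µH) = 0.617.
ω_d = ω_n√(1−ζ²) = 11100 rad/s.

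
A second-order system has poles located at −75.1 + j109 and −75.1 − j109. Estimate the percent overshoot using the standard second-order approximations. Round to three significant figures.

%OS ≈ 11.5%

|pole| = ω_n = √(75.1² + 109²) = 132 rad/s; ζ = cos θ = σ/ω_n = 0.567.
Overshoot: exp(−π·0.567/√(1−0.567²)) = 0.115, i.e. 11.5%.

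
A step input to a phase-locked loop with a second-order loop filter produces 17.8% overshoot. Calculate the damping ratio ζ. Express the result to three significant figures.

ζ ≈ 0.482

ζ = −ln(OS)/√(π² + (ln OS)²). With OS = 0.178, ln OS = −1.726 and ζ = 1.726/3.584 = 0.482.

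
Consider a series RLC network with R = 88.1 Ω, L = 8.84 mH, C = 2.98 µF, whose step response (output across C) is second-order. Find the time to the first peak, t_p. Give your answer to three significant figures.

t_p ≈ 0.000867 s

For a series RLC circuit (capacitor voltage as output), ω_n = 1/√(LC) = 1/√(8.84 mH · 2.98 µF) = 6160 rad/s.
ζ = (R/2)·√(C/L) = (88.1/2)·√(2.98 µF/8.84 mH) = 0.809.
ω_d = 6160·√(1 − 0.809²) = 3620 rad/s. t_p = π/ω_d = 0.000867 s.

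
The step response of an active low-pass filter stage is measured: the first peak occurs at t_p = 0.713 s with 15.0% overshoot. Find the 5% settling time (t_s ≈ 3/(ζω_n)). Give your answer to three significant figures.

t_s ≈ 1.13 s

ζ from %OS: ζ = |ln 0.150|/√(π²+ln²0.150) = 0.517.
From t_p = π/ω_d, ω_d = π/0.713 = 4.41 rad/s, so ω_n = ω_d/√(1−ζ²) = 5.15 rad/s.
t_s ≈ 3/(ζω_n) = 3/(0.517·5.15) = 1.13 s.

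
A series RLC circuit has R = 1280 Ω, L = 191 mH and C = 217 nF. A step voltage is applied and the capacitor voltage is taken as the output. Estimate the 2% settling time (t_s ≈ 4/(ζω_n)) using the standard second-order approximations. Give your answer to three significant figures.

t_s ≈ 0.00119 s

For a series RLC circuit (capacitor voltage as output), ω_n = 1/√(LC) = 1/√(191 mH · 217 nF) = 4910 rad/s.
ζ = (R/2)·√(C/L) = (1280/2)·√(217 nF/191 mH) = 0.682.
t_s ≈ 4/(ζω_n) = 0.00119 s.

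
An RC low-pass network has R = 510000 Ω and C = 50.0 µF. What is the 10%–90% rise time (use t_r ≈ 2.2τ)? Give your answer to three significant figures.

τ = RC = 510000 × 50.0 µF = 25.5 s.
t_r ≈ 2.2τ = 56.1 s.

t_r ≈ 56.1 s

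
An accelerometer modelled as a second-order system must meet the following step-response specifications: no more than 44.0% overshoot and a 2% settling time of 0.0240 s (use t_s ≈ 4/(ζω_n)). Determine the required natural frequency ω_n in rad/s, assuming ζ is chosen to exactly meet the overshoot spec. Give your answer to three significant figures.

ζ = −ln(OS)/√(π² + (ln OS)²). With OS = 0.440, ln OS = −0.8210 and ζ = 0.8210/3.247 = 0.253.
From t_s ≈ 4/(ζω_n): ω_n = 4/(ζ·t_s) = 4/(0.253·0.0240) = 659 rad/s.

ω_n ≈ 659 rad/s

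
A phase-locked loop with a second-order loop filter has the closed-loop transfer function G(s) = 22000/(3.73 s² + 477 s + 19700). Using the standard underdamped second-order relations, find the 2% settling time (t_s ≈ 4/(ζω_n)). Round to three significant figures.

t_s ≈ 0.0626 s

Dividing through by 3.73: denominator becomes s² + 127.9 s + 5282.
So ω_n = √5282 = 72.7 rad/s and ζ = 127.9/(2·72.7) = 0.880.
t_s ≈ 4/(ζω_n) = 0.0626 s.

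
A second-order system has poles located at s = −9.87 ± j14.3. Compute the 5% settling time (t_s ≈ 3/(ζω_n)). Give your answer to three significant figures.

For poles at −σ ± jω_d, ζω_n = σ = 9.87, so t_s ≈ 3/σ = 0.304 s.

t_s ≈ 0.304 s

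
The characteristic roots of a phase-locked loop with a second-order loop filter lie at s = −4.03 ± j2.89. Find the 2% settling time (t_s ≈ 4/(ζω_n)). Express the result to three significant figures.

t_s ≈ 0.993 s

For poles at −σ ± jω_d, ζω_n = σ = 4.03, so t_s ≈ 4/σ = 0.993 s.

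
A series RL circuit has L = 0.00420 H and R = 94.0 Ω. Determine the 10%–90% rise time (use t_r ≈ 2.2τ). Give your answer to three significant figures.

τ = L/R = 0.00420/94.0 = 0.0000447 s.
t_r ≈ 2.2τ = 0.0000983 s.

t_r ≈ 0.0000983 s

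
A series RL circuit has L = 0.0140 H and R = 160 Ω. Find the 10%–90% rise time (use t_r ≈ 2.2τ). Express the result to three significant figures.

τ = L/R = 0.0140/160 = 0.0000875 s.
t_r ≈ 2.2τ = 0.000193 s.

t_r ≈ 0.000193 s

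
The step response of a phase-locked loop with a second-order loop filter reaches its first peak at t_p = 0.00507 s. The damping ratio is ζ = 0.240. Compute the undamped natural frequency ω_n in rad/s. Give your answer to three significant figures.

Peak time t_p = π/ω_d, so ω_d = π/t_p = π/0.00507 = 620 rad/s.
ω_n = ω_d/√(1−ζ²) = 620/√0.942 = 638 rad/s.

ω_n ≈ 638 rad/s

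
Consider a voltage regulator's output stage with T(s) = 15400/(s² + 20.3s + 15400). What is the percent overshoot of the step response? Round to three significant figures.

Matching coefficients with s² + 2ζω_n s + ω_n² gives ω_n² = 15400 ⇒ ω_n = 124 rad/s, and ζ = 20.3/(2ω_n) = 0.0818.
%OS = 100·exp(−πζ/√(1−ζ²)) = 77.3%.

%OS ≈ 77.3%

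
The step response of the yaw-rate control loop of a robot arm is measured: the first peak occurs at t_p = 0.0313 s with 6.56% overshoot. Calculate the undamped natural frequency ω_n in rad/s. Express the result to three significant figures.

The overshoot fixes ζ = −ln(OS)/√(π²+ln²(OS)) = 0.655.
t_p = π/ω_d ⇒ ω_d = 100 rad/s; then ω_n = ω_d/√(1−ζ²) = 133 rad/s.

ω_n ≈ 133 rad/s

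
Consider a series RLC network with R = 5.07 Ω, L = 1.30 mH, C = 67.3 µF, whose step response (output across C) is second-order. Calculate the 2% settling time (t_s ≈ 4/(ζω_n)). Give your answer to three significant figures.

t_s ≈ 0.00205 s

For a series RLC circuit (capacitor voltage as output), ω_n = 1/√(LC) = 1/√(1.30 mH · 67.3 µF) = 3380 rad/s.
ζ = (R/2)·√(C/L) = (5.07/2)·√(67.3 µF/1.30 mH) = 0.577.
t_s ≈ 4/(ζω_n) = 0.00205 s.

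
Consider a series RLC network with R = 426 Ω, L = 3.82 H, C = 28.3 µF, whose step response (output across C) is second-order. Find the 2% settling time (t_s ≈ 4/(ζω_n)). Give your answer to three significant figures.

t_s ≈ 0.0717 s

For a series RLC circuit (capacitor voltage as output), ω_n = 1/√(LC) = 1/√(3.82 H · 28.3 µF) = 96.2 rad/s.
ζ = (R/2)·√(C/L) = (426/2)·√(28.3 µF/3.82 H) = 0.580.
t_s ≈ 4/(ζω_n) = 0.0717 s.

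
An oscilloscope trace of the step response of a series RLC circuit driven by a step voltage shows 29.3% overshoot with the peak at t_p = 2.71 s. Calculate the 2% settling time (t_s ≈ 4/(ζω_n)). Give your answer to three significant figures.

The overshoot fixes ζ = −ln(OS)/√(π²+ln²(OS)) = 0.364.
t_p = π/ω_d ⇒ ω_d = 1.16 rad/s; then ω_n = ω_d/√(1−ζ²) = 1.24 rad/s.
t_s ≈ 4/(ζω_n) = 4/(0.364·1.24) = 8.83 s.

t_s ≈ 8.83 s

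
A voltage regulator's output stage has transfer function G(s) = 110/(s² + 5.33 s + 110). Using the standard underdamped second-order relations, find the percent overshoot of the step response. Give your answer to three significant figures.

%OS ≈ 43.8%

Comparing the denominator to s² + 2ζω_n s + ω_n²: ω_n = √110 = 10.5 rad/s, and 2ζω_n = 5.33 so ζ = 5.33/(2·10.5) = 0.254.
%OS = 100 e^{−πζ/√(1−ζ²)} with ζ = 0.254 gives 43.8%.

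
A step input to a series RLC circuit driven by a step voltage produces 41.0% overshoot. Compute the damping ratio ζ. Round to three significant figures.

ζ ≈ 0.273

ζ = −ln(OS)/√(π² + (ln OS)²). With OS = 0.410, ln OS = −0.8916 and ζ = 0.8916/3.266 = 0.273.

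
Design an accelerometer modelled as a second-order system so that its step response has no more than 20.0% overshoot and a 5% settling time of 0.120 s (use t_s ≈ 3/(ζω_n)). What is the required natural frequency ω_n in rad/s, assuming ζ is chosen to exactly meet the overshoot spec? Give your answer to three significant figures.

ω_n ≈ 54.8 rad/s

ζ = −ln(OS)/√(π² + (ln OS)²). With OS = 0.200, ln OS = −1.609 and ζ = 1.609/3.530 = 0.456.
Then ω_n = 3/(ζ t_s) = 3/(0.456 × 0.120) = 54.8 rad/s.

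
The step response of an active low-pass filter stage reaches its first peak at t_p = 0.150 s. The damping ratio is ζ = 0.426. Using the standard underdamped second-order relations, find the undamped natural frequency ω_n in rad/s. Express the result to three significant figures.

ω_n ≈ 23.1 rad/s

Peak time t_p = π/ω_d, so ω_d = π/t_p = π/0.150 = 20.9 rad/s.
ω_n = ω_d/√(1−ζ²) = 20.9/√0.819 = 23.1 rad/s.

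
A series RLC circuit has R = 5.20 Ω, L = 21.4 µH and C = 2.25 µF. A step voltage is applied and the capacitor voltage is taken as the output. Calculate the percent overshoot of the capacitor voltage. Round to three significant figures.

For a series RLC circuit (capacitor voltage as output), ω_n = 1/√(LC) = 1/√(21.4 µH · 2.25 µF) = 144000 rad/s.
ζ = (R/2)·√(C/L) = (5.20/2)·√(2.25 µF/21.4 µH) = 0.843.
%OS = 100 e^{−πζ/√(1−ζ²)} with ζ = 0.843 gives 0.727%.

%OS ≈ 0.727%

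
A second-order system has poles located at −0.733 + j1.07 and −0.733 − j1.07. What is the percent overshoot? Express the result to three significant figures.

The poles are at −σ ± jω_d with σ = 0.733 and ω_d = 1.07, so ω_n = √(σ²+ω_d²) = 1.30 rad/s and ζ = σ/ω_n = 0.565.
%OS = 100·exp(−πζ/√(1−ζ²)) = 11.6%.

%OS ≈ 11.6%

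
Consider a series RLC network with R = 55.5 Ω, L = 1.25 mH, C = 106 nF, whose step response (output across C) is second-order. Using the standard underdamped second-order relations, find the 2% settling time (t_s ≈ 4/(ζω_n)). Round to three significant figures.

For a series RLC circuit (capacitor voltage as output), ω_n = 1/√(LC) = 1/√(1.25 mH · 106 nF) = 86900 rad/s.
ζ = (R/2)·√(C/L) = (55.5/2)·√(106 nF/1.25 mH) = 0.256.
t_s ≈ 4/(ζω_n) = 0.000180 s.

t_s ≈ 0.000180 s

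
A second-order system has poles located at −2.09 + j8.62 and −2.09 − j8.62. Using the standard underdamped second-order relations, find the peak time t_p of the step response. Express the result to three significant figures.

t_p = π/ω_d with ω_d = 8.62 (the imaginary part), so t_p = 0.364 s.

t_p ≈ 0.364 s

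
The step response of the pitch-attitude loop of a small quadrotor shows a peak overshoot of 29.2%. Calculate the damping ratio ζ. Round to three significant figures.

ζ ≈ 0.365

Inverting the overshoot relation: ζ = |ln 0.292|/√(π² + ln²0.292) = 0.365.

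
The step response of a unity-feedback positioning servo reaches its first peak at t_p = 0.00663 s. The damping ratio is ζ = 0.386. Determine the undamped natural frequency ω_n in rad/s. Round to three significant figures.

ω_n ≈ 514 rad/s

Peak time t_p = π/ω_d, so ω_d = π/t_p = π/0.00663 = 474 rad/s.
ω_n = ω_d/√(1−ζ²) = 474/√0.851 = 514 rad/s.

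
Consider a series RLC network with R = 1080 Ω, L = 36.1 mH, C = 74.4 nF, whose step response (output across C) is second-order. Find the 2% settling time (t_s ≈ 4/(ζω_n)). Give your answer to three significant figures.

For a series RLC circuit (capacitor voltage as output), ω_n = 1/√(LC) = 1/√(36.1 mH · 74.4 nF) = 19300 rad/s.
ζ = (R/2)·√(C/L) = (1080/2)·√(74.4 nF/36.1 mH) = 0.775.
t_s ≈ 4/(ζω_n) = 0.000267 s.

t_s ≈ 0.000267 s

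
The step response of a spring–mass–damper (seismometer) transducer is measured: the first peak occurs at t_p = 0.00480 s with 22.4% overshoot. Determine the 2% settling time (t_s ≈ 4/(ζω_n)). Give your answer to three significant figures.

t_s ≈ 0.0128 s

ζ from %OS: ζ = |ln 0.224|/√(π²+ln²0.224) = 0.430.
t_p = π/ω_d ⇒ ω_d = 654 rad/s; then ω_n = ω_d/√(1−ζ²) = 725 rad/s.
t_s ≈ 4/(ζω_n) = 4/(0.430·725) = 0.0128 s.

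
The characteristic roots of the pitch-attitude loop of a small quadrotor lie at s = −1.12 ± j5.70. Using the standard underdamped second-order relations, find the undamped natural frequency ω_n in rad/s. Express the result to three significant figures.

|pole| = ω_n = √(1.12² + 5.70²) = 5.81 rad/s; ζ = cos θ = σ/ω_n = 0.193.

ω_n ≈ 5.81 rad/s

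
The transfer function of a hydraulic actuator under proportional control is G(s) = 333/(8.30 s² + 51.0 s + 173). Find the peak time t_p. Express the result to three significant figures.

t_p ≈ 0.930 s

Dividing through by 8.30: denominator becomes s² + 6.145 s + 20.84.
So ω_n = √20.84 = 4.57 rad/s and ζ = 6.145/(2·4.57) = 0.673.
ω_d = 4.57·√(1 − 0.673²) = 3.38 rad/s. t_p = π/ω_d = 0.930 s.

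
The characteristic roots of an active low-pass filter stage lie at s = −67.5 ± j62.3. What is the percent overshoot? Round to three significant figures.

With σ = 67.5, ω_d = 62.3: ω_n = √(σ²+ω_d²) = 91.9 rad/s, ζ = σ/ω_n = 0.735.
%OS = 100·exp(−πζ/√(1−ζ²)) = 3.32%.

%OS ≈ 3.32%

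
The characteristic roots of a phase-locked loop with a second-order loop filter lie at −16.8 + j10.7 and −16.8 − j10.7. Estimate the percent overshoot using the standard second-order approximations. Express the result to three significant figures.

%OS ≈ 0.721%

|pole| = ω_n = √(16.8² + 10.7²) = 19.9 rad/s; ζ = cos θ = σ/ω_n = 0.843.
%OS = 100·exp(−πζ/√(1−ζ²)) = 0.721%.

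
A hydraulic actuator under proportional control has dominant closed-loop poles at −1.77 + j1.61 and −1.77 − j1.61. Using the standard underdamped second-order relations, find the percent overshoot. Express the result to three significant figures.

%OS ≈ 3.16%

The poles are at −σ ± jω_d with σ = 1.77 and ω_d = 1.61, so ω_n = √(σ²+ω_d²) = 2.39 rad/s and ζ = σ/ω_n = 0.740.
%OS = 100·exp(−πζ/√(1−ζ²)) = 3.16%.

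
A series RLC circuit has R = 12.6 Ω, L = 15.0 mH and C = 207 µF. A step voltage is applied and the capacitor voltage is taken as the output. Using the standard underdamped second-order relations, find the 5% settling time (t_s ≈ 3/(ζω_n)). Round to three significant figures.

t_s ≈ 0.00714 s

For a series RLC circuit (capacitor voltage as output), ω_n = 1/√(LC) = 1/√(15.0 mH · 207 µF) = 568 rad/s.
ζ = (R/2)·√(C/L) = (12.6/2)·√(207 µF/15.0 mH) = 0.740.
t_s ≈ 3/(ζω_n) = 0.00714 s.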